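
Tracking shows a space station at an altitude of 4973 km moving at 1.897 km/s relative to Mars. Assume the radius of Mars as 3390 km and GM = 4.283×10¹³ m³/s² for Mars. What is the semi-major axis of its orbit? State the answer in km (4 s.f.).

a ≈ 6446 km

r = 3390 + 4973 = 8363.0 km = 8.363×10⁶ m.
Specific orbital energy ε = v²/2 − μ/r = (1897)²/2 − 4.283×10¹³/8.363×10⁶ = -3.322×10⁶ J/kg.
Since ε = −μ/(2a), a = −μ/(2ε) = 6.446×10⁶ m = 6446.3 km.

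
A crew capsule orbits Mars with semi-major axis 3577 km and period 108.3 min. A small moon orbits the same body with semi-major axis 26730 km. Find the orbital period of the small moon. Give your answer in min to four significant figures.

T₂ ≈ 2212 min

Kepler's third law: T² ∝ a³, so T₂ = T₁ (a₂/a₁)^(3/2).
a₂/a₁ = 7.473, (a₂/a₁)^(3/2) = 20.43.
T₂ = 108.3 × 20.43 = 2212 min.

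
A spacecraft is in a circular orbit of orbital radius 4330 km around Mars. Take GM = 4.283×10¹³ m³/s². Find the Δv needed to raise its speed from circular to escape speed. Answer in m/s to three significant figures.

Δv ≈ 1300 m/s

r = 4330 km = 4.330×10⁶ m.
Circular speed v_c = √(μ/r) = 3145 m/s.
Escape speed v_esc = √(2μ/r) = √2 × v_c = 4448 m/s.
Δv = v_esc − v_c = 1303 m/s.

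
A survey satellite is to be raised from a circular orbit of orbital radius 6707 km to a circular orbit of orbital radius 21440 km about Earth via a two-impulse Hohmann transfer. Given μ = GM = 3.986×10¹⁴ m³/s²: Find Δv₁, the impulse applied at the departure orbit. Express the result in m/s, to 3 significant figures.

r₁ = 6707 km = 6.707×10⁶ m.
r₂ = 21440 km = 2.144×10⁷ m.
Transfer ellipse a_t = (r₁ + r₂)/2 = 1.407×10⁷ m.
At r₁: circular v_c1 = √(μ/r₁) = 7709 m/s; transfer-perigee v_p = √[μ(2/r₁ − 1/a_t)] = 9515 m/s.
Δv₁ = v_p − v_c1 = 1806 m/s.

Δv ≈ 1810 m/s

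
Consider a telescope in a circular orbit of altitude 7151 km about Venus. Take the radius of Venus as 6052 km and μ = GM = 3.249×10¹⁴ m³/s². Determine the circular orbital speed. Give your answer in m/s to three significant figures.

v ≈ 4960 m/s

r = 6052 + 7151 = 13203 km = 1.3203×10⁷ m.
For a circular orbit v = √(μ/r) = √(3.249×10¹⁴ / 1.320×10⁷) = √(2.461×10⁷) = 4961 m/s.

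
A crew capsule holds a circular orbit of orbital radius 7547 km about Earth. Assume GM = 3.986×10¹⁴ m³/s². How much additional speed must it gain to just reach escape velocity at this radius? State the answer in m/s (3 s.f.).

Δv ≈ 3010 m/s

r = 7547 km = 7.547×10⁶ m.
Circular speed v_c = √(μ/r) = 7267 m/s.
Escape speed v_esc = √(2μ/r) = √2 × v_c = 10280 m/s.
Δv = v_esc − v_c = 3010 m/s.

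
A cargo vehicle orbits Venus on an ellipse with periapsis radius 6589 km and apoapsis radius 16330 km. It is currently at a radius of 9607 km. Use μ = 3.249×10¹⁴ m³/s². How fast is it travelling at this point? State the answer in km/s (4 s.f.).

v ≈ 6.268 km/s

Semi-major axis a = (r_p + r_a)/2 = 11460 km = 1.146×10⁷ m.
Vis-viva: v² = μ(2/r − 1/a) = 3.249×10¹⁴ × (2.082×10⁻⁷ − 8.726×10⁻⁸) = 3.929×10⁷ m²/s².
v = 6268 m/s = 6.268 km/s.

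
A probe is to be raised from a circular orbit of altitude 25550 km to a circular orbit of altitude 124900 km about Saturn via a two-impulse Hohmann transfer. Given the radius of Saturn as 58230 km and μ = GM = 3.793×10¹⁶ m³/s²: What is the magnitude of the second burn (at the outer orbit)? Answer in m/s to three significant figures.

Δv ≈ 2990 m/s

r₁ = 58230 + 25550 = 83780 km = 8.3780×10⁷ m.
r₂ = 58230 + 124900 = 183130 km = 1.8313×10⁸ m.
Transfer ellipse a_t = (r₁ + r₂)/2 = 1.335×10⁸ m.
At r₁: circular v_c1 = √(μ/r₁) = 21280 m/s; transfer-perikrone v_p = √[μ(2/r₁ − 1/a_t)] = 24920 m/s.
At r₂: circular v_c2 = √(μ/r₂) = 14390 m/s; transfer-apokrone v_a = √[μ(2/r₂ − 1/a_t)] = 11400 m/s.
Δv₂ = v_c2 − v_a = 2989 m/s.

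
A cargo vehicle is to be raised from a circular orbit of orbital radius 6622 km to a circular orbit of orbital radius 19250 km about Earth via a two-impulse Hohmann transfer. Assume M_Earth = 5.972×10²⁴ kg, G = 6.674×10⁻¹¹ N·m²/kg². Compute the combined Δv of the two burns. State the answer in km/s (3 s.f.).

Δv_total ≈ 3.00 km/s

μ = GM = 6.674×10⁻¹¹ × 5.972×10²⁴ = 3.986×10¹⁴ m³/s².
r₁ = 6622 km = 6.622×10⁶ m.
r₂ = 19250 km = 1.925×10⁷ m.
Transfer ellipse a_t = (r₁ + r₂)/2 = 1.294×10⁷ m.
At r₁: circular v_c1 = √(μ/r₁) = 7758 m/s; transfer-perigee v_p = √[μ(2/r₁ − 1/a_t)] = 9464 m/s.
Δv₁ = v_p − v_c1 = 1706 m/s.
At r₂: circular v_c2 = √(μ/r₂) = 4550 m/s; transfer-apogee v_a = √[μ(2/r₂ − 1/a_t)] = 3256 m/s.
Δv₂ = v_c2 − v_a = 1295 m/s.
Total Δv = Δv₁ + Δv₂ = 3000 m/s = 3.000 km/s.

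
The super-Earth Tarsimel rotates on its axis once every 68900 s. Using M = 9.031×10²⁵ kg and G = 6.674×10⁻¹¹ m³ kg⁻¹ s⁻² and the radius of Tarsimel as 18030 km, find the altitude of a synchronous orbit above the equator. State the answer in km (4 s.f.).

μ = GM = 6.674×10⁻¹¹ × 9.031×10²⁵ = 6.027×10¹⁵ m³/s².
A synchronous orbit has period T, so by Kepler's third law a = (μT²/4π²)^(1/3).
μT²/4π² = 6.027×10¹⁵ × (6.890×10⁴)² / 39.48 = 7.248×10²³ m³.
a = 8.983×10⁷ m = 89826 km.
Altitude h = a − R = 89826 − 18030 = 71796 km.

h_sync ≈ 71800 km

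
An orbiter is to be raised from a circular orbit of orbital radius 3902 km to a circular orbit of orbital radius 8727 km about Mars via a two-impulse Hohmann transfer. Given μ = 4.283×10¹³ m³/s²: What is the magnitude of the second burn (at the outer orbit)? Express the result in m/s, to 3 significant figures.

r₁ = 3902 km = 3.902×10⁶ m.
r₂ = 8727 km = 8.727×10⁶ m.
Transfer ellipse a_t = (r₁ + r₂)/2 = 6.314×10⁶ m.
At r₁: circular v_c1 = √(μ/r₁) = 3313 m/s; transfer-periapsis v_p = √[μ(2/r₁ − 1/a_t)] = 3895 m/s.
At r₂: circular v_c2 = √(μ/r₂) = 2215 m/s; transfer-apoapsis v_a = √[μ(2/r₂ − 1/a_t)] = 1741 m/s.
Δv₂ = v_c2 − v_a = 473.9 m/s.

Δv ≈ 474 m/s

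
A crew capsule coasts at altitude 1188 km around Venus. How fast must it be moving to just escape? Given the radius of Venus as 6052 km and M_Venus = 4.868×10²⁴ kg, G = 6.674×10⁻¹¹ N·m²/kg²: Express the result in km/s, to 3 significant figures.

v_esc ≈ 9.47 km/s

μ = GM = 6.674×10⁻¹¹ × 4.868×10²⁴ = 3.249×10¹⁴ m³/s².
r = 6052 + 1188 = 7240.0 km = 7.2400×10⁶ m.
Escape speed v_esc = √(2μ/r) = √(2 × 3.249×10¹⁴ / 7.240×10⁶) = √(8.975×10⁷) = 9474 m/s.
= 9.474 km/s.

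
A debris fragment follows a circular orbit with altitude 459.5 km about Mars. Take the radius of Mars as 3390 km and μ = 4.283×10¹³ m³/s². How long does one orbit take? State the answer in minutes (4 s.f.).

T ≈ 120.9 minutes

r = 3390 + 459.5 = 3849.5 km = 3.8495×10⁶ m.
Kepler's third law: T = 2π√(r³/μ) = 2π√((3.850×10⁶)³ / 4.283×10¹³).
r³/μ = 1.332×10⁶ s², so T = 2π × 1.154×10³ = 7.251×10³ s.
Converting: 7.251×10³ s ÷ 60.00 = 120.9 minutes.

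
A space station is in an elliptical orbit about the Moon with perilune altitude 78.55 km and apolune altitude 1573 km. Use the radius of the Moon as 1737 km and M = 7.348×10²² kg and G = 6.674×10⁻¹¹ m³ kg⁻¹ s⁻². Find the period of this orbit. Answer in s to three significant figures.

T ≈ 11600 s

μ = GM = 6.674×10⁻¹¹ × 7.348×10²² = 4.904×10¹² m³/s².
r_p = 1737 + 78.55 = 1815.5 km = 1.8156×10⁶ m.
r_a = 1737 + 1573 = 3310.0 km = 3.3100×10⁶ m.
Semi-major axis a = (r_p + r_a)/2 = (1815.5 + 3310.0)/2 = 2562.8 km = 2.563×10⁶ m.
By Kepler's third law T = 2π√(a³/μ) = 2π × 1.853×10³ = 1.164×10⁴ s.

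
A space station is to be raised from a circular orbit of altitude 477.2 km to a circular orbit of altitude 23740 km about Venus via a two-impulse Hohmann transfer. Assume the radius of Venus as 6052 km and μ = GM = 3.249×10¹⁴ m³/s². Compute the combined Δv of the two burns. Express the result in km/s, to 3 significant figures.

Δv_total ≈ 3.30 km/s

r₁ = 6052 + 477.2 = 6529.2 km = 6.5292×10⁶ m.
r₂ = 6052 + 23740 = 29792 km = 2.9792×10⁷ m.
Transfer ellipse a_t = (r₁ + r₂)/2 = 1.816×10⁷ m.
At r₁: circular v_c1 = √(μ/r₁) = 7054 m/s; transfer-periapsis v_p = √[μ(2/r₁ − 1/a_t)] = 9035 m/s.
Δv₁ = v_p − v_c1 = 1981 m/s.
At r₂: circular v_c2 = √(μ/r₂) = 3302 m/s; transfer-apoapsis v_a = √[μ(2/r₂ − 1/a_t)] = 1980 m/s.
Δv₂ = v_c2 − v_a = 1322 m/s.
Total Δv = Δv₁ + Δv₂ = 3303 m/s = 3.303 km/s.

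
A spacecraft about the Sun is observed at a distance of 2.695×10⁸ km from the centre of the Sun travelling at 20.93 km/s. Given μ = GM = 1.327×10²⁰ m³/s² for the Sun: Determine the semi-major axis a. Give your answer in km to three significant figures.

a ≈ 2.43×10⁸ km

r = 2.695×10¹¹ m.
Vis-viva rearranged: 1/a = 2/r − v²/μ = 7.421×10⁻¹² − 3.301×10⁻¹² = 4.120×10⁻¹² m⁻¹.
a = 2.427×10¹¹ m = 2.4272×10⁸ km.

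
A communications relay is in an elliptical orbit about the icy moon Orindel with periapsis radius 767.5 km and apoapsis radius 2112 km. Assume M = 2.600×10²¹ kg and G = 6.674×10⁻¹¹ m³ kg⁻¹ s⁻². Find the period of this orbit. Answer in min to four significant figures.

T ≈ 434.3 min

μ = GM = 6.674×10⁻¹¹ × 2.600×10²¹ = 1.735×10¹¹ m³/s².
Semi-major axis a = (r_p + r_a)/2 = (767.50 + 2112.0)/2 = 1439.8 km = 1.440×10⁶ m.
By Kepler's third law T = 2π√(a³/μ) = 2π × 4.147×10³ = 2.606×10⁴ s.
= 434.3 min.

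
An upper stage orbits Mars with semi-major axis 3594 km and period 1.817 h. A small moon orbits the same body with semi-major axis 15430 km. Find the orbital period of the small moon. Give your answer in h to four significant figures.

Kepler's third law: T² ∝ a³, so T₂ = T₁ (a₂/a₁)^(3/2).
a₂/a₁ = 4.293, (a₂/a₁)^(3/2) = 8.896.
T₂ = 1.817 × 8.896 = 16.16 h.

T₂ ≈ 16.16 h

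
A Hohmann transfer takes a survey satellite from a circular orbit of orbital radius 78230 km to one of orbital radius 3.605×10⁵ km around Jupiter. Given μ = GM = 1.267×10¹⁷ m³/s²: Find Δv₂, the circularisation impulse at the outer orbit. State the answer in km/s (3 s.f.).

Δv ≈ 7.55 km/s

r₁ = 78230 km = 7.823×10⁷ m.
r₂ = 3.605×10⁵ km = 3.605×10⁸ m.
Transfer ellipse a_t = (r₁ + r₂)/2 = 2.194×10⁸ m.
At r₁: circular v_c1 = √(μ/r₁) = 40240 m/s; transfer-perijove v_p = √[μ(2/r₁ − 1/a_t)] = 51590 m/s.
At r₂: circular v_c2 = √(μ/r₂) = 18750 m/s; transfer-apojove v_a = √[μ(2/r₂ − 1/a_t)] = 11200 m/s.
Δv₂ = v_c2 − v_a = 7552 m/s.
= 7.552 km/s.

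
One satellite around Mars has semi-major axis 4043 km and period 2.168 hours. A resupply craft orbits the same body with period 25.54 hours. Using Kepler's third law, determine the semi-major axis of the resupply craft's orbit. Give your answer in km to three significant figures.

a₂ ≈ 20900 km

Kepler's third law: a³ ∝ T², so a₂ = a₁ (T₂/T₁)^(2/3).
T₂/T₁ = 11.78, (T₂/T₁)^(2/3) = 5.177.
a₂ = 4043 × 5.177 = 20930 km.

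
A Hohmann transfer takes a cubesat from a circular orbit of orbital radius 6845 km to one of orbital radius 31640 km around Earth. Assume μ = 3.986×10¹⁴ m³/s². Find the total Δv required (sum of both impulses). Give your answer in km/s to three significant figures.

Δv_total ≈ 3.59 km/s

r₁ = 6845 km = 6.845×10⁶ m.
r₂ = 31640 km = 3.164×10⁷ m.
Transfer ellipse a_t = (r₁ + r₂)/2 = 1.924×10⁷ m.
At r₁: circular v_c1 = √(μ/r₁) = 7631 m/s; transfer-perigee v_p = √[μ(2/r₁ − 1/a_t)] = 9785 m/s.
Δv₁ = v_p − v_c1 = 2154 m/s.
At r₂: circular v_c2 = √(μ/r₂) = 3549 m/s; transfer-apogee v_a = √[μ(2/r₂ − 1/a_t)] = 2117 m/s.
Δv₂ = v_c2 − v_a = 1432 m/s.
Total Δv = Δv₁ + Δv₂ = 3587 m/s = 3.587 km/s.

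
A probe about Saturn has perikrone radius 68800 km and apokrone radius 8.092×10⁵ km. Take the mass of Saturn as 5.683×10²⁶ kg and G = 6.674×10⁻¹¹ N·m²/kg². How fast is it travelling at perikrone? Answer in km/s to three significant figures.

μ = GM = 6.674×10⁻¹¹ × 5.683×10²⁶ = 3.793×10¹⁶ m³/s².
Semi-major axis a = (r_p + r_a)/2 = 4.3900×10⁵ km = 4.390×10⁸ m.
Vis-viva: v² = μ(2/r − 1/a) = 3.793×10¹⁶ × (2.907×10⁻⁸ − 2.278×10⁻⁹) = 1.016×10⁹ m²/s².
v = 31880 m/s = 31.88 km/s.

v ≈ 31.9 km/s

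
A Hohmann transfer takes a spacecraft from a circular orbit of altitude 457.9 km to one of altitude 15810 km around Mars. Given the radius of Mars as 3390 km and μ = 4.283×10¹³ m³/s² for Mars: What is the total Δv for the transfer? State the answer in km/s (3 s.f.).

r₁ = 3390 + 457.9 = 3847.9 km = 3.8479×10⁶ m.
r₂ = 3390 + 15810 = 19200 km = 1.9200×10⁷ m.
Transfer ellipse a_t = (r₁ + r₂)/2 = 1.152×10⁷ m.
At r₁: circular v_c1 = √(μ/r₁) = 3336 m/s; transfer-periapsis v_p = √[μ(2/r₁ − 1/a_t)] = 4306 m/s.
Δv₁ = v_p − v_c1 = 970.1 m/s.
At r₂: circular v_c2 = √(μ/r₂) = 1494 m/s; transfer-apoapsis v_a = √[μ(2/r₂ − 1/a_t)] = 863.0 m/s.
Δv₂ = v_c2 − v_a = 630.5 m/s.
Total Δv = Δv₁ + Δv₂ = 1601 m/s = 1.601 km/s.

Δv_total ≈ 1.60 km/s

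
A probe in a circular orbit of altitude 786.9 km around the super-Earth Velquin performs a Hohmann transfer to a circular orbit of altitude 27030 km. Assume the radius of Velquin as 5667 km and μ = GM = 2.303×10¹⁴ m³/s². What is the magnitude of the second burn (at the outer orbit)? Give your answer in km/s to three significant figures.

r₁ = 5667 + 786.9 = 6453.9 km = 6.4539×10⁶ m.
r₂ = 5667 + 27030 = 32697 km = 3.2697×10⁷ m.
Transfer ellipse a_t = (r₁ + r₂)/2 = 1.958×10⁷ m.
At r₁: circular v_c1 = √(μ/r₁) = 5974 m/s; transfer-periapsis v_p = √[μ(2/r₁ − 1/a_t)] = 7720 m/s.
At r₂: circular v_c2 = √(μ/r₂) = 2654 m/s; transfer-apoapsis v_a = √[μ(2/r₂ − 1/a_t)] = 1524 m/s.
Δv₂ = v_c2 − v_a = 1130 m/s.
= 1.130 km/s.

Δv ≈ 1.13 km/s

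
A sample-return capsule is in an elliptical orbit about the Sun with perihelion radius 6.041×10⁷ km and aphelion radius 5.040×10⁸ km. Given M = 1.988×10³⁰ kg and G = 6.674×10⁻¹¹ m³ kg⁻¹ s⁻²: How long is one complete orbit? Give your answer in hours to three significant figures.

T ≈ 22700 hours

μ = GM = 6.674×10⁻¹¹ × 1.988×10³⁰ = 1.327×10²⁰ m³/s².
Semi-major axis a = (r_p + r_a)/2 = (6.0410×10⁷ + 5.0400×10⁸)/2 = 2.8220×10⁸ km = 2.822×10¹¹ m.
By Kepler's third law T = 2π√(a³/μ) = 2π × 1.302×10⁷ = 8.178×10⁷ s.
= 22720 hours.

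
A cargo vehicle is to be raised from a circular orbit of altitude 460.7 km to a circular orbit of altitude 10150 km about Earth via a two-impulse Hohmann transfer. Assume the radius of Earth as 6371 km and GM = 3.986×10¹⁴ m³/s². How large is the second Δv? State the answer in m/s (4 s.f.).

r₁ = 6371 + 460.7 = 6831.7 km = 6.8317×10⁶ m.
r₂ = 6371 + 10150 = 16521 km = 1.6521×10⁷ m.
Transfer ellipse a_t = (r₁ + r₂)/2 = 1.168×10⁷ m.
At r₁: circular v_c1 = √(μ/r₁) = 7638 m/s; transfer-perigee v_p = √[μ(2/r₁ − 1/a_t)] = 9086 m/s.
At r₂: circular v_c2 = √(μ/r₂) = 4912 m/s; transfer-apogee v_a = √[μ(2/r₂ − 1/a_t)] = 3757 m/s.
Δv₂ = v_c2 − v_a = 1155 m/s.

Δv ≈ 1155 m/s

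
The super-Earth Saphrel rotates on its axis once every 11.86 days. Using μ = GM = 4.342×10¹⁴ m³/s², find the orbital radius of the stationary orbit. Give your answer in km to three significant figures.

r_sync ≈ 2.26×10⁵ km

T = 11.86 days = 1.025×10⁶ s.
A synchronous orbit has period T, so by Kepler's third law a = (μT²/4π²)^(1/3).
μT²/4π² = 4.342×10¹⁴ × (1.025×10⁶)² / 39.48 = 1.155×10²⁵ m³.
a = 2.260×10⁸ m = 2.2603×10⁵ km.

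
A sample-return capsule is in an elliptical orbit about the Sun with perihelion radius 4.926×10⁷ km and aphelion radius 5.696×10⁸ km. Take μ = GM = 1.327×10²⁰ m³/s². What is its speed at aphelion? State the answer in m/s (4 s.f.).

Semi-major axis a = (r_p + r_a)/2 = 3.0943×10⁸ km = 3.094×10¹¹ m.
Vis-viva: v² = μ(2/r − 1/a) = 1.327×10²⁰ × (3.511×10⁻¹² − 3.232×10⁻¹²) = 3.709×10⁷ m²/s².
v = 6090 m/s.

v ≈ 6090 m/s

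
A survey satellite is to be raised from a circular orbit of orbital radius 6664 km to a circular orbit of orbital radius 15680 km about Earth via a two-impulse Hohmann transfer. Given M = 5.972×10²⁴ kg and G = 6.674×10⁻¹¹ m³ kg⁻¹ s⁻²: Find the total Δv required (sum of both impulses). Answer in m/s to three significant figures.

Δv_total ≈ 2580 m/s

μ = GM = 6.674×10⁻¹¹ × 5.972×10²⁴ = 3.986×10¹⁴ m³/s².
r₁ = 6664 km = 6.664×10⁶ m.
r₂ = 15680 km = 1.568×10⁷ m.
Transfer ellipse a_t = (r₁ + r₂)/2 = 1.117×10⁷ m.
At r₁: circular v_c1 = √(μ/r₁) = 7734 m/s; transfer-perigee v_p = √[μ(2/r₁ − 1/a_t)] = 9162 m/s.
Δv₁ = v_p − v_c1 = 1428 m/s.
At r₂: circular v_c2 = √(μ/r₂) = 5042 m/s; transfer-apogee v_a = √[μ(2/r₂ − 1/a_t)] = 3894 m/s.
Δv₂ = v_c2 − v_a = 1148 m/s.
Total Δv = Δv₁ + Δv₂ = 2576 m/s.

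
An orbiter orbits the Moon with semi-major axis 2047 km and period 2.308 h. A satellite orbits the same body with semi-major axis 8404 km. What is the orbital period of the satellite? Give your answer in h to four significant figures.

T₂ ≈ 19.20 h

Kepler's third law: T² ∝ a³, so T₂ = T₁ (a₂/a₁)^(3/2).
a₂/a₁ = 4.106, (a₂/a₁)^(3/2) = 8.319.
T₂ = 2.308 × 8.319 = 19.20 h.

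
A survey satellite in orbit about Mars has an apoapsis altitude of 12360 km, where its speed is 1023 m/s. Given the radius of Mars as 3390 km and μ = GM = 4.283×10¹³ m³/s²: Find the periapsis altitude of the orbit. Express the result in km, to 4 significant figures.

periapsis altitude ≈ 362.7 km

r_a = 3390 + 12360 = 15750 km = 1.575×10⁷ m.
Specific energy ε = v²/2 − μ/r = -2.196×10⁶ J/kg, so a = −μ/(2ε) = 9.751×10⁶ m.
The apsides satisfy r_p + r_a = 2a, so the periapsis radius is 2a − r_a = 3.753×10⁶ m = 3752.7 km.
Periapsis altitude = 3752.7 − 3390 = 362.75 km.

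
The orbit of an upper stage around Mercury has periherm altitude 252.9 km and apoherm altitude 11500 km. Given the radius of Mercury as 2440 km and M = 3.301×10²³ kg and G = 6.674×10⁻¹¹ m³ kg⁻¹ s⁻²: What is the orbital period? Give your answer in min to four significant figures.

T ≈ 535.1 min

μ = GM = 6.674×10⁻¹¹ × 3.301×10²³ = 2.203×10¹³ m³/s².
r_p = 2440 + 252.9 = 2692.9 km = 2.6929×10⁶ m.
r_a = 2440 + 11500 = 13940 km = 1.3940×10⁷ m.
Semi-major axis a = (r_p + r_a)/2 = (2692.9 + 13940)/2 = 8316.5 km = 8.316×10⁶ m.
By Kepler's third law T = 2π√(a³/μ) = 2π × 5.110×10³ = 3.210×10⁴ s.
= 535.1 min.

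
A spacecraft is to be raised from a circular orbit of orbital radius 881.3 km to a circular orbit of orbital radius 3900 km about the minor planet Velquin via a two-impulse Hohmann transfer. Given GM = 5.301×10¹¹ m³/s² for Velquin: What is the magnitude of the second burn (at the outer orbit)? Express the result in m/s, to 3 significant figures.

Δv ≈ 145 m/s

r₁ = 881.3 km = 8.813×10⁵ m.
r₂ = 3900 km = 3.900×10⁶ m.
Transfer ellipse a_t = (r₁ + r₂)/2 = 2.391×10⁶ m.
At r₁: circular v_c1 = √(μ/r₁) = 775.6 m/s; transfer-periapsis v_p = √[μ(2/r₁ − 1/a_t)] = 990.6 m/s.
At r₂: circular v_c2 = √(μ/r₂) = 368.7 m/s; transfer-apoapsis v_a = √[μ(2/r₂ − 1/a_t)] = 223.8 m/s.
Δv₂ = v_c2 − v_a = 144.8 m/s.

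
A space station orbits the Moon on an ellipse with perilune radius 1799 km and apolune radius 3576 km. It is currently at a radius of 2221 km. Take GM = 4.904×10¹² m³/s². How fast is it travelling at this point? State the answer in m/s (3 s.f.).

v ≈ 1610 m/s

Semi-major axis a = (r_p + r_a)/2 = 2687.5 km = 2.688×10⁶ m.
Vis-viva: v² = μ(2/r − 1/a) = 4.904×10¹² × (9.005×10⁻⁷ − 3.721×10⁻⁷) = 2.591×10⁶ m²/s².
v = 1610 m/s.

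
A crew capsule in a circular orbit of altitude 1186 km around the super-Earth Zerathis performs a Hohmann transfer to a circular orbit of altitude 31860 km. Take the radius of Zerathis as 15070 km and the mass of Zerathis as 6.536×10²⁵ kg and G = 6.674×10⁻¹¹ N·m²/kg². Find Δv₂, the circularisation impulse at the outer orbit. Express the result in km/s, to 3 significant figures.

Δv ≈ 2.73 km/s

μ = GM = 6.674×10⁻¹¹ × 6.536×10²⁵ = 4.362×10¹⁵ m³/s².
r₁ = 15070 + 1186 = 16256 km = 1.6256×10⁷ m.
r₂ = 15070 + 31860 = 46930 km = 4.6930×10⁷ m.
Transfer ellipse a_t = (r₁ + r₂)/2 = 3.159×10⁷ m.
At r₁: circular v_c1 = √(μ/r₁) = 16380 m/s; transfer-periapsis v_p = √[μ(2/r₁ − 1/a_t)] = 19970 m/s.
At r₂: circular v_c2 = √(μ/r₂) = 9641 m/s; transfer-apoapsis v_a = √[μ(2/r₂ − 1/a_t)] = 6916 m/s.
Δv₂ = v_c2 − v_a = 2725 m/s.
= 2.725 km/s.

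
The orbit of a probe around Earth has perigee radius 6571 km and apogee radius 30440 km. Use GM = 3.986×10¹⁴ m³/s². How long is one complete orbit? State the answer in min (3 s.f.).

T ≈ 418 min

Semi-major axis a = (r_p + r_a)/2 = (6571.0 + 30440)/2 = 18506 km = 1.851×10⁷ m.
By Kepler's third law T = 2π√(a³/μ) = 2π × 3.987×10³ = 2.505×10⁴ s.
= 417.6 min.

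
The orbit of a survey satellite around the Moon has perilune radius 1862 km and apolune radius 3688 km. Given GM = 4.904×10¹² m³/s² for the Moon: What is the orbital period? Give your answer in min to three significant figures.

Semi-major axis a = (r_p + r_a)/2 = (1862.0 + 3688.0)/2 = 2775.0 km = 2.775×10⁶ m.
By Kepler's third law T = 2π√(a³/μ) = 2π × 2.087×10³ = 1.312×10⁴ s.
= 218.6 min.

T ≈ 219 min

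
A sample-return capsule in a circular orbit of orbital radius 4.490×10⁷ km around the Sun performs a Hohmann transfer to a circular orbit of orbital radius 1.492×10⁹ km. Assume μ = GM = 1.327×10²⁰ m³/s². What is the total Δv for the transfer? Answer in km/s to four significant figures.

Δv_total ≈ 28.54 km/s

r₁ = 4.490×10⁷ km = 4.490×10¹⁰ m.
r₂ = 1.492×10⁹ km = 1.492×10¹² m.
Transfer ellipse a_t = (r₁ + r₂)/2 = 7.684×10¹¹ m.
At r₁: circular v_c1 = √(μ/r₁) = 54360 m/s; transfer-perihelion v_p = √[μ(2/r₁ − 1/a_t)] = 75750 m/s.
Δv₁ = v_p − v_c1 = 21390 m/s.
At r₂: circular v_c2 = √(μ/r₂) = 9431 m/s; transfer-aphelion v_a = √[μ(2/r₂ − 1/a_t)] = 2280 m/s.
Δv₂ = v_c2 − v_a = 7151 m/s.
Total Δv = Δv₁ + Δv₂ = 28540 m/s = 28.54 km/s.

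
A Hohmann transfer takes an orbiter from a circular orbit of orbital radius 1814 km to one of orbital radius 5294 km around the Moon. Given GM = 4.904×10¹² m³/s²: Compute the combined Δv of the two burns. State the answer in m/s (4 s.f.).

r₁ = 1814 km = 1.814×10⁶ m.
r₂ = 5294 km = 5.294×10⁶ m.
Transfer ellipse a_t = (r₁ + r₂)/2 = 3.554×10⁶ m.
At r₁: circular v_c1 = √(μ/r₁) = 1644 m/s; transfer-perilune v_p = √[μ(2/r₁ − 1/a_t)] = 2007 m/s.
Δv₁ = v_p − v_c1 = 362.5 m/s.
At r₂: circular v_c2 = √(μ/r₂) = 962.5 m/s; transfer-apolune v_a = √[μ(2/r₂ − 1/a_t)] = 687.6 m/s.
Δv₂ = v_c2 − v_a = 274.8 m/s.
Total Δv = Δv₁ + Δv₂ = 637.4 m/s.

Δv_total ≈ 637.4 m/s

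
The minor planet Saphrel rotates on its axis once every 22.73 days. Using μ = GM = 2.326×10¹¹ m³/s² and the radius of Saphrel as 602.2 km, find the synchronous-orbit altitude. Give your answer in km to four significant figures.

h_sync ≈ 27720 km

T = 22.73 days = 1.964×10⁶ s.
A synchronous orbit has period T, so by Kepler's third law a = (μT²/4π²)^(1/3).
μT²/4π² = 2.326×10¹¹ × (1.964×10⁶)² / 39.48 = 2.272×10²² m³.
a = 2.832×10⁷ m = 28324 km.
Altitude h = a − R = 28324 − 602.2 = 27722 km.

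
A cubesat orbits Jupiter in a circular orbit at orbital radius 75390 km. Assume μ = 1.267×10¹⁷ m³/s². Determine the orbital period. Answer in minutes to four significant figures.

r = 75390 km = 7.539×10⁷ m.
Kepler's third law: T = 2π√(r³/μ) = 2π√((7.539×10⁷)³ / 1.267×10¹⁷).
r³/μ = 3.382×10⁶ s², so T = 2π × 1.839×10³ = 1.155×10⁴ s.
Converting: 1.155×10⁴ s ÷ 60.00 = 192.6 minutes.

T ≈ 192.6 minutes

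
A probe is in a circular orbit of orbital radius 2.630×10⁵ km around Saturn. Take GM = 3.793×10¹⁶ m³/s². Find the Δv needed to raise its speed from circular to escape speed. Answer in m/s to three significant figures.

Δv ≈ 4970 m/s

r = 2.630×10⁵ km = 2.630×10⁸ m.
Circular speed v_c = √(μ/r) = 12010 m/s.
Escape speed v_esc = √(2μ/r) = √2 × v_c = 16980 m/s.
Δv = v_esc − v_c = 4974 m/s.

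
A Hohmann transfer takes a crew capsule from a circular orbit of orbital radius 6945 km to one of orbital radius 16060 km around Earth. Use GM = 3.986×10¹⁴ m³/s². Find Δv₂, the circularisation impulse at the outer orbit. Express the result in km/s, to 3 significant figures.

Δv ≈ 1.11 km/s

r₁ = 6945 km = 6.945×10⁶ m.
r₂ = 16060 km = 1.606×10⁷ m.
Transfer ellipse a_t = (r₁ + r₂)/2 = 1.150×10⁷ m.
At r₁: circular v_c1 = √(μ/r₁) = 7576 m/s; transfer-perigee v_p = √[μ(2/r₁ − 1/a_t)] = 8952 m/s.
At r₂: circular v_c2 = √(μ/r₂) = 4982 m/s; transfer-apogee v_a = √[μ(2/r₂ − 1/a_t)] = 3871 m/s.
Δv₂ = v_c2 − v_a = 1111 m/s.
= 1.111 km/s.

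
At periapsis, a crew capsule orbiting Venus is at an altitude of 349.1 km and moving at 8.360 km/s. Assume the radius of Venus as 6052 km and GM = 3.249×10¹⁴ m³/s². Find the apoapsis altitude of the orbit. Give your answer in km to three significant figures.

r_p = 6052 + 349.1 = 6401.1 km = 6.401×10⁶ m.
Specific energy ε = v²/2 − μ/r = -1.581×10⁷ J/kg, so a = −μ/(2ε) = 1.027×10⁷ m.
The apsides satisfy r_p + r_a = 2a, so the apoapsis radius is 2a − r_p = 1.415×10⁷ m = 14146 km.
Apoapsis altitude = 14146 − 6052 = 8094.5 km.

apoapsis altitude ≈ 8090 km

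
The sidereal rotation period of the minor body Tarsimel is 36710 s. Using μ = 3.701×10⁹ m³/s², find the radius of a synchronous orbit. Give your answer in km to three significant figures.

r_sync ≈ 502 km

A synchronous orbit has period T, so by Kepler's third law a = (μT²/4π²)^(1/3).
μT²/4π² = 3.701×10⁹ × (3.671×10⁴)² / 39.48 = 1.263×10¹⁷ m³.
a = 5.018×10⁵ m = 501.78 km.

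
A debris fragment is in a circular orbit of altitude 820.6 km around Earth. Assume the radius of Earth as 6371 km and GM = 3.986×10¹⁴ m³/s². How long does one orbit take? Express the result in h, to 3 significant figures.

T ≈ 1.69 h

r = 6371 + 820.6 = 7191.6 km = 7.1916×10⁶ m.
Kepler's third law: T = 2π√(r³/μ) = 2π√((7.192×10⁶)³ / 3.986×10¹⁴).
r³/μ = 9.331×10⁵ s², so T = 2π × 9.660×10² = 6.069×10³ s.
Converting: 6.069×10³ s ÷ 3600 = 1.686 h.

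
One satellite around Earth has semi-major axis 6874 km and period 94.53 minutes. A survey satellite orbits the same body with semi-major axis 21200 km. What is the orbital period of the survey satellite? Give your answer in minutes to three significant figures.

T₂ ≈ 512 minutes

Kepler's third law: T² ∝ a³, so T₂ = T₁ (a₂/a₁)^(3/2).
a₂/a₁ = 3.084, (a₂/a₁)^(3/2) = 5.416.
T₂ = 94.53 × 5.416 = 512.0 minutes.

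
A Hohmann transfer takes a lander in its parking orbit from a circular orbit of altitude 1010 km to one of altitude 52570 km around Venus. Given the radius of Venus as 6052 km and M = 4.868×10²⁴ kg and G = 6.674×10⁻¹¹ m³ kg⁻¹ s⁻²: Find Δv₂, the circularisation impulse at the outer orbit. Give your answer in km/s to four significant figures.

Δv ≈ 1.263 km/s

μ = GM = 6.674×10⁻¹¹ × 4.868×10²⁴ = 3.249×10¹⁴ m³/s².
r₁ = 6052 + 1010 = 7062.0 km = 7.0620×10⁶ m.
r₂ = 6052 + 52570 = 58622 km = 5.8622×10⁷ m.
Transfer ellipse a_t = (r₁ + r₂)/2 = 3.284×10⁷ m.
At r₁: circular v_c1 = √(μ/r₁) = 6783 m/s; transfer-periapsis v_p = √[μ(2/r₁ − 1/a_t)] = 9062 m/s.
At r₂: circular v_c2 = √(μ/r₂) = 2354 m/s; transfer-apoapsis v_a = √[μ(2/r₂ − 1/a_t)] = 1092 m/s.
Δv₂ = v_c2 − v_a = 1263 m/s.
= 1.263 km/s.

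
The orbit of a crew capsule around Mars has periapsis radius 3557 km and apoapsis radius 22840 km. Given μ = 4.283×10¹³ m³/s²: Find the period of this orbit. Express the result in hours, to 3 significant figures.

T ≈ 12.8 hours

Semi-major axis a = (r_p + r_a)/2 = (3557.0 + 22840)/2 = 13198 km = 1.320×10⁷ m.
By Kepler's third law T = 2π√(a³/μ) = 2π × 7.327×10³ = 4.604×10⁴ s.
= 12.79 hours.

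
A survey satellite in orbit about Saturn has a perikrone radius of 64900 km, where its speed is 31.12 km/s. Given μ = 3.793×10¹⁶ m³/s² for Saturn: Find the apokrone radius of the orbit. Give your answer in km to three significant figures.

r_p = 6.490×10⁷ m.
Specific energy ε = v²/2 − μ/r = -1.002×10⁸ J/kg, so a = −μ/(2ε) = 1.893×10⁸ m.
The apsides satisfy r_p + r_a = 2a, so the apokrone radius is 2a − r_p = 3.136×10⁸ m = 3.1360×10⁵ km.

apokrone radius ≈ 3.14×10⁵ km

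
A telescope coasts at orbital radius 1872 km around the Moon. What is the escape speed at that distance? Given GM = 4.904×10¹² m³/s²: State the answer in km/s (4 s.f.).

v_esc ≈ 2.289 km/s

r = 1872 km = 1.872×10⁶ m.
Escape speed v_esc = √(2μ/r) = √(2 × 4.904×10¹² / 1.872×10⁶) = √(5.239×10⁶) = 2289 m/s.
= 2.289 km/s.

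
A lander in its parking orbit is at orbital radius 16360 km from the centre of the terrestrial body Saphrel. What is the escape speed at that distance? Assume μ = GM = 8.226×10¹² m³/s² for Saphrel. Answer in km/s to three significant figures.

r = 16360 km = 1.636×10⁷ m.
Escape speed v_esc = √(2μ/r) = √(2 × 8.226×10¹² / 1.636×10⁷) = √(1.006×10⁶) = 1003 m/s.
= 1.003 km/s.

v_esc ≈ 1.00 km/s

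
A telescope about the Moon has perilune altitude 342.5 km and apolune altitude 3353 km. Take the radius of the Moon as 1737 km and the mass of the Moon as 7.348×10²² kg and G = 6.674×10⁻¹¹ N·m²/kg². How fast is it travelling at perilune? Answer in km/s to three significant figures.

μ = GM = 6.674×10⁻¹¹ × 7.348×10²² = 4.904×10¹² m³/s².
r_p = 1737 + 342.5 = 2079.5 km = 2.0795×10⁶ m.
r_a = 1737 + 3353 = 5090.0 km = 5.0900×10⁶ m.
Semi-major axis a = (r_p + r_a)/2 = 3584.8 km = 3.585×10⁶ m.
Vis-viva: v² = μ(2/r − 1/a) = 4.904×10¹² × (9.618×10⁻⁷ − 2.790×10⁻⁷) = 3.349×10⁶ m²/s².
v = 1830 m/s = 1.830 km/s.

v ≈ 1.83 km/s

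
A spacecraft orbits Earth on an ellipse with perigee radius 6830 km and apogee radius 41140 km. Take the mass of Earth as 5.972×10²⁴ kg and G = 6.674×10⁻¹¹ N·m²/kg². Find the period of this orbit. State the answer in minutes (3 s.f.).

μ = GM = 6.674×10⁻¹¹ × 5.972×10²⁴ = 3.986×10¹⁴ m³/s².
Semi-major axis a = (r_p + r_a)/2 = (6830.0 + 41140)/2 = 23985 km = 2.398×10⁷ m.
By Kepler's third law T = 2π√(a³/μ) = 2π × 5.884×10³ = 3.697×10⁴ s.
= 616.1 minutes.

T ≈ 616 minutes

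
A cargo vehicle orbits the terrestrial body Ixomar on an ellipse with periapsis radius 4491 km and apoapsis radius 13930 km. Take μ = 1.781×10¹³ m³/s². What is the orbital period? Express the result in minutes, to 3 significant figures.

Semi-major axis a = (r_p + r_a)/2 = (4491.0 + 13930)/2 = 9210.5 km = 9.210×10⁶ m.
By Kepler's third law T = 2π√(a³/μ) = 2π × 6.624×10³ = 4.162×10⁴ s.
= 693.6 minutes.

T ≈ 694 minutes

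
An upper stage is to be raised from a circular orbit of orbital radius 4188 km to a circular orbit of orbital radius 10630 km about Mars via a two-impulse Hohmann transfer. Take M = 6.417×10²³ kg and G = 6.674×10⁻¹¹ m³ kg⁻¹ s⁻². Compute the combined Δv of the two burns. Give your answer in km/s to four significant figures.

μ = GM = 6.674×10⁻¹¹ × 6.417×10²³ = 4.283×10¹³ m³/s².
r₁ = 4188 km = 4.188×10⁶ m.
r₂ = 10630 km = 1.063×10⁷ m.
Transfer ellipse a_t = (r₁ + r₂)/2 = 7.409×10⁶ m.
At r₁: circular v_c1 = √(μ/r₁) = 3198 m/s; transfer-periapsis v_p = √[μ(2/r₁ − 1/a_t)] = 3830 m/s.
Δv₁ = v_p − v_c1 = 632.6 m/s.
At r₂: circular v_c2 = √(μ/r₂) = 2007 m/s; transfer-apoapsis v_a = √[μ(2/r₂ − 1/a_t)] = 1509 m/s.
Δv₂ = v_c2 − v_a = 498.1 m/s.
Total Δv = Δv₁ + Δv₂ = 1131 m/s = 1.131 km/s.

Δv_total ≈ 1.131 km/s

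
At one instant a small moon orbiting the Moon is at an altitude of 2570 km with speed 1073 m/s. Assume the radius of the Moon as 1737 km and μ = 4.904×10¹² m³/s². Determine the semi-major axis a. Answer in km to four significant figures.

r = 1737 + 2570 = 4307.0 km = 4.307×10⁶ m.
Vis-viva rearranged: 1/a = 2/r − v²/μ = 4.644×10⁻⁷ − 2.348×10⁻⁷ = 2.296×10⁻⁷ m⁻¹.
a = 4.356×10⁶ m = 4355.6 km.

a ≈ 4356 km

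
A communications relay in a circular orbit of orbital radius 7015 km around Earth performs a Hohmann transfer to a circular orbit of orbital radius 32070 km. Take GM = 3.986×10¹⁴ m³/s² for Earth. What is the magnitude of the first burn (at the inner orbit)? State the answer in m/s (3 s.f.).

Δv ≈ 2120 m/s

r₁ = 7015 km = 7.015×10⁶ m.
r₂ = 32070 km = 3.207×10⁷ m.
Transfer ellipse a_t = (r₁ + r₂)/2 = 1.954×10⁷ m.
At r₁: circular v_c1 = √(μ/r₁) = 7538 m/s; transfer-perigee v_p = √[μ(2/r₁ − 1/a_t)] = 9656 m/s.
Δv₁ = v_p − v_c1 = 2118 m/s.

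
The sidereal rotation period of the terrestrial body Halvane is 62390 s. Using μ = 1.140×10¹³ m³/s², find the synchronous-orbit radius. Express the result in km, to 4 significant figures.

A synchronous orbit has period T, so by Kepler's third law a = (μT²/4π²)^(1/3).
μT²/4π² = 1.140×10¹³ × (6.239×10⁴)² / 39.48 = 1.124×10²¹ m³.
a = 1.040×10⁷ m = 10397 km.

r_sync ≈ 10400 km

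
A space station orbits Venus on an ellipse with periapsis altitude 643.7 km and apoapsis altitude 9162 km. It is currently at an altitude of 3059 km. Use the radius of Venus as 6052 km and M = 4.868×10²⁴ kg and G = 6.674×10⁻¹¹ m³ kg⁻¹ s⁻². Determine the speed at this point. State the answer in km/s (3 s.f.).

μ = GM = 6.674×10⁻¹¹ × 4.868×10²⁴ = 3.249×10¹⁴ m³/s².
r_p = 6052 + 643.7 = 6695.7 km = 6.6957×10⁶ m.
r_a = 6052 + 9162 = 15214 km = 1.5214×10⁷ m.
r = 6052 + 3059 = 9111.0 km = 9.111×10⁶ m.
Semi-major axis a = (r_p + r_a)/2 = 10955 km = 1.095×10⁷ m.
Vis-viva: v² = μ(2/r − 1/a) = 3.249×10¹⁴ × (2.195×10⁻⁷ − 9.128×10⁻⁸) = 4.166×10⁷ m²/s².
v = 6455 m/s = 6.455 km/s.

v ≈ 6.45 km/s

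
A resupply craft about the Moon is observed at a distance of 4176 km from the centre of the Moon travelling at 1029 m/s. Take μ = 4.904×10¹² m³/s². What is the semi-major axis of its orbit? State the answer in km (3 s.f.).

a ≈ 3800 km

r = 4.176×10⁶ m.
Vis-viva rearranged: 1/a = 2/r − v²/μ = 4.789×10⁻⁷ − 2.159×10⁻⁷ = 2.630×10⁻⁷ m⁻¹.
a = 3.802×10⁶ m = 3802.1 km.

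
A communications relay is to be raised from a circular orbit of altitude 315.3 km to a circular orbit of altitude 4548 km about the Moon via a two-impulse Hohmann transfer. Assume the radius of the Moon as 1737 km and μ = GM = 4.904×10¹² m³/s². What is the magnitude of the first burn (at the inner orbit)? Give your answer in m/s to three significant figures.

Δv ≈ 352 m/s

r₁ = 1737 + 315.3 = 2052.3 km = 2.0523×10⁶ m.
r₂ = 1737 + 4548 = 6285.0 km = 6.2850×10⁶ m.
Transfer ellipse a_t = (r₁ + r₂)/2 = 4.169×10⁶ m.
At r₁: circular v_c1 = √(μ/r₁) = 1546 m/s; transfer-perilune v_p = √[μ(2/r₁ − 1/a_t)] = 1898 m/s.
Δv₁ = v_p − v_c1 = 352.3 m/s.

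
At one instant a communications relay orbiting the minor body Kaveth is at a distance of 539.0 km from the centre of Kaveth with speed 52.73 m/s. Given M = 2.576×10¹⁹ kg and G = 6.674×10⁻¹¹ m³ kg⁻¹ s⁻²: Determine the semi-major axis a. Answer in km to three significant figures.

a ≈ 478 km

μ = GM = 6.674×10⁻¹¹ × 2.576×10¹⁹ = 1.719×10⁹ m³/s².
r = 5.390×10⁵ m.
Specific orbital energy ε = v²/2 − μ/r = (52.73)²/2 − 1.719×10⁹/5.390×10⁵ = -1.799×10³ J/kg.
Since ε = −μ/(2a), a = −μ/(2ε) = 4.777×10⁵ m = 477.71 km.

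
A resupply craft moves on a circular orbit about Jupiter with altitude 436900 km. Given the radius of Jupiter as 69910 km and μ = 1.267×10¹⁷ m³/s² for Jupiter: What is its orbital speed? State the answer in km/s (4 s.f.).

v ≈ 15.81 km/s

r = 69910 + 436900 = 506810 km = 5.0681×10⁸ m.
For a circular orbit v = √(μ/r) = √(1.267×10¹⁷ / 5.068×10⁸) = √(2.500×10⁸) = 15810 m/s.
That is 15.81 km/s.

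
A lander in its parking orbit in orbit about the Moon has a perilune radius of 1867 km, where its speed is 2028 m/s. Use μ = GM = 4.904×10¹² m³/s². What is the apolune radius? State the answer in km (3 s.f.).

r_p = 1.867×10⁶ m.
Specific energy ε = v²/2 − μ/r = -5.703×10⁵ J/kg, so a = −μ/(2ε) = 4.300×10⁶ m.
The apsides satisfy r_p + r_a = 2a, so the apolune radius is 2a − r_p = 6.732×10⁶ m = 6732.3 km.

apolune radius ≈ 6730 km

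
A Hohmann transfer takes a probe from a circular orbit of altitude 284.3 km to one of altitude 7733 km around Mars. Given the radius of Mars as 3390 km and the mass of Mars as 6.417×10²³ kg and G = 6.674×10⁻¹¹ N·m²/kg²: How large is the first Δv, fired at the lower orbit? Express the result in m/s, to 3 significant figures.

Δv ≈ 772 m/s

μ = GM = 6.674×10⁻¹¹ × 6.417×10²³ = 4.283×10¹³ m³/s².
r₁ = 3390 + 284.3 = 3674.3 km = 3.6743×10⁶ m.
r₂ = 3390 + 7733 = 11123 km = 1.1123×10⁷ m.
Transfer ellipse a_t = (r₁ + r₂)/2 = 7.399×10⁶ m.
At r₁: circular v_c1 = √(μ/r₁) = 3414 m/s; transfer-periapsis v_p = √[μ(2/r₁ − 1/a_t)] = 4186 m/s.
Δv₁ = v_p − v_c1 = 772.0 m/s.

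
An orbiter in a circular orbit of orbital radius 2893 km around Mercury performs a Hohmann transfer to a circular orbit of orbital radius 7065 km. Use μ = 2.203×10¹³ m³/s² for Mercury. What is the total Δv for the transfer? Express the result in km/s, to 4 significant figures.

r₁ = 2893 km = 2.893×10⁶ m.
r₂ = 7065 km = 7.065×10⁶ m.
Transfer ellipse a_t = (r₁ + r₂)/2 = 4.979×10⁶ m.
At r₁: circular v_c1 = √(μ/r₁) = 2760 m/s; transfer-periherm v_p = √[μ(2/r₁ − 1/a_t)] = 3287 m/s.
Δv₁ = v_p − v_c1 = 527.6 m/s.
At r₂: circular v_c2 = √(μ/r₂) = 1766 m/s; transfer-apoherm v_a = √[μ(2/r₂ − 1/a_t)] = 1346 m/s.
Δv₂ = v_c2 − v_a = 419.8 m/s.
Total Δv = Δv₁ + Δv₂ = 947.4 m/s = 0.9474 km/s.

Δv_total ≈ 0.9474 km/s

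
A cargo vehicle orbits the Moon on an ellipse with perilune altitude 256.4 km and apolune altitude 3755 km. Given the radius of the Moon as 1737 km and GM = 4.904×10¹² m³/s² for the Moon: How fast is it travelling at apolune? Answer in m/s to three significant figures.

r_p = 1737 + 256.4 = 1993.4 km = 1.9934×10⁶ m.
r_a = 1737 + 3755 = 5492.0 km = 5.4920×10⁶ m.
Semi-major axis a = (r_p + r_a)/2 = 3742.7 km = 3.743×10⁶ m.
Vis-viva: v² = μ(2/r − 1/a) = 4.904×10¹² × (3.642×10⁻⁷ − 2.672×10⁻⁷) = 4.756×10⁵ m²/s².
v = 689.6 m/s.

v ≈ 690 m/s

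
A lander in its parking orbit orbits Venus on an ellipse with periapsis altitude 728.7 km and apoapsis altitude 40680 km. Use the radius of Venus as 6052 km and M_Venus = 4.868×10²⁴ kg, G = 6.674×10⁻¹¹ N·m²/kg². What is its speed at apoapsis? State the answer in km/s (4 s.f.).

μ = GM = 6.674×10⁻¹¹ × 4.868×10²⁴ = 3.249×10¹⁴ m³/s².
r_p = 6052 + 728.7 = 6780.7 km = 6.7807×10⁶ m.
r_a = 6052 + 40680 = 46732 km = 4.6732×10⁷ m.
Semi-major axis a = (r_p + r_a)/2 = 26756 km = 2.676×10⁷ m.
Vis-viva: v² = μ(2/r − 1/a) = 3.249×10¹⁴ × (4.280×10⁻⁸ − 3.737×10⁻⁸) = 1.762×10⁶ m²/s².
v = 1327 m/s = 1.327 km/s.

v ≈ 1.327 km/s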